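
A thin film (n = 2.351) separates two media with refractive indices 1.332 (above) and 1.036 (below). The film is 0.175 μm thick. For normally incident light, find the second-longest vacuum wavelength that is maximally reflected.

549 nm

Top surface (1.332 → 2.351): reflection off a higher-index medium gives a half-wave phase shift.
Bottom surface (2.351 → 1.036): reflection off a lower-index medium gives no phase shift.
The two reflections differ by half a wavelength.
So the condition for constructive reflection is 2 n t = (m + ½) λ.
λ = 2 n t / (m + ½). The second-longest wavelength is m = 1: λ = 2 × 2.351 × 175 / 1.50 = 549 nm.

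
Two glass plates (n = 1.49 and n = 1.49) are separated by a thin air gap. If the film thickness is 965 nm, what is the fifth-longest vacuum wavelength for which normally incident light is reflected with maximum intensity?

Ray reflecting at the top interface goes from n = 1.49 toward n = 1.0: no phase shift.
Bottom surface (1.0 → 1.49): reflection off a higher-index medium gives a half-wave phase shift.
The two reflections differ by half a wavelength.
For maximum reflection here: 2 n t = (m + ½) λ.
λ = 2 n t / (m + ½). The fifth-longest wavelength is m = 4: λ = 2 × 1.0 × 965 / 4.50 = 429 nm.

429 nm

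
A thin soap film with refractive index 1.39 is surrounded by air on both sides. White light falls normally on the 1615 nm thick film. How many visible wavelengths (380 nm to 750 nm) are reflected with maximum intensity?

Top surface (1.0 → 1.39): reflection off a higher-index medium gives a half-wave phase shift.
At the lower boundary (n = 1.39 to n = 1.0) the reflected ray undergoes no phase shift.
The two reflections differ by half a wavelength.
With one net inversion, constructive interference in reflection requires 2 n t = (m + ½) λ.
λ = 2 n t / (m + ½) = 4490 / (m + ½) nm.
m=5: 816 nm (IR); m=6: 691 nm (visible); m=7: 599 nm (visible); m=8: 528 nm (visible); m=9: 473 nm (visible); m=10: 428 nm (visible); m=11: 390 nm (visible); m=12: 359 nm (UV).

6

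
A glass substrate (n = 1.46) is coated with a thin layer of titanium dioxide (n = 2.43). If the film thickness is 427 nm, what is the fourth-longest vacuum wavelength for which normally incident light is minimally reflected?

Top surface (1.0 → 2.43): reflection off a higher-index medium gives a half-wave phase shift.
Bottom surface (2.43 → 1.46): reflection off a lower-index medium gives no phase shift.
Net: one phase inversion between the two reflected rays.
With one net inversion, destructive interference in reflection requires 2 n t = m λ.
λ = 2 n t / m. The fourth-longest wavelength is m = 4: λ = 2 × 2.43 × 427 / 4.00 = 519 nm.

519 nm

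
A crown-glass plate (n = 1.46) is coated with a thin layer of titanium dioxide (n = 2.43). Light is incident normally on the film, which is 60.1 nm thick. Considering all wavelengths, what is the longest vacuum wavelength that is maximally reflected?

584 nm

Top surface (1.0 → 2.43): reflection off a higher-index medium gives a half-wave phase shift.
Bottom surface (2.43 → 1.46): reflection off a lower-index medium gives no phase shift.
Net: one phase inversion between the two reflected rays.
For maximum reflection here: 2 n t = (m + ½) λ.
λ = 2 n t / (m + ½). The longest wavelength is m = 0: λ = 2 × 2.43 × 60.1 / 0.500 = 584 nm.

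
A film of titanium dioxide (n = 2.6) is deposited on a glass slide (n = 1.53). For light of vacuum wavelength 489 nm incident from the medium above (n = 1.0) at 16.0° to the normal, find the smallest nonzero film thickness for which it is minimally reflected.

Ray reflecting at the top interface goes from n = 1.0 toward n = 2.6: a half-wave phase shift.
Ray reflecting at the bottom interface goes from n = 2.6 toward n = 1.53: no phase shift.
Exactly one π shift → a net half-wave offset.
With one net inversion, destructive interference in reflection requires 2 n t cos θ_r = m λ.
Snell's law: 1.0 sin 16.0° = 2.6 sin θ_r → sin θ_r = 0.106, cos θ_r = 0.994.
Minimum nonzero at m = 1: t = λ / (2 n cos θ_r) = 489 / (2 × 2.6 × 0.994) = 94.6 nm.

94.6 nm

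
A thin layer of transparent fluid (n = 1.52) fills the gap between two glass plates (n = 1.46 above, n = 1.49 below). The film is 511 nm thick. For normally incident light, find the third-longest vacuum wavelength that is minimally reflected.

518 nm

At the upper boundary (n = 1.46 to n = 1.52) the reflected ray undergoes a half-wave phase shift.
Bottom surface (1.52 → 1.49): reflection off a lower-index medium gives no phase shift.
Net: one phase inversion between the two reflected rays.
So the condition for destructive reflection is 2 n t = m λ.
λ = 2 n t / m. The third-longest wavelength is m = 3: λ = 2 × 1.52 × 511 / 3.00 = 518 nm.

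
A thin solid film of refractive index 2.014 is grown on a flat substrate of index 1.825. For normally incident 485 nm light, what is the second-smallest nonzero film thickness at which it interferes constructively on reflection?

181 nm

At the upper boundary (n = 1.0 to n = 2.014) the reflected ray undergoes a half-wave phase shift.
At the lower boundary (n = 2.014 to n = 1.825) the reflected ray undergoes no phase shift.
Net: one phase inversion between the two reflected rays.
For bright reflection here: 2 n t = (m + ½) λ.
The second-smallest nonzero thickness corresponds to m = 1: t = (m + ½) λ / (2 n) = 1.50 × 485 / (2 × 2.014) = 181 nm.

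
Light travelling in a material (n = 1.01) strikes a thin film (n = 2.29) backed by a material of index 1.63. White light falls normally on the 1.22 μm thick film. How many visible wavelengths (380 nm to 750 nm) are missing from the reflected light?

7

Top surface (1.01 → 2.29): reflection off a higher-index medium gives a half-wave phase shift.
Bottom surface (2.29 → 1.63): reflection off a lower-index medium gives no phase shift.
Net: one phase inversion between the two reflected rays.
With one net inversion, destructive interference in reflection requires 2 n t = m λ.
λ = 2 n t / m = 5588 / m nm.
m=7: 798 nm (IR); m=8: 698 nm (visible); m=9: 621 nm (visible); m=10: 559 nm (visible); m=11: 508 nm (visible); m=12: 466 nm (visible); m=13: 430 nm (visible); m=14: 399 nm (visible); m=15: 373 nm (UV).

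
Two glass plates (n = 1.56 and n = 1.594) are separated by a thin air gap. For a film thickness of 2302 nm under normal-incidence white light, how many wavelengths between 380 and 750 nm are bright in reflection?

Top surface (1.56 → 1.0): reflection off a lower-index medium gives no phase shift.
Ray reflecting at the bottom interface goes from n = 1.0 toward n = 1.594: a half-wave phase shift.
Exactly one π shift → a net half-wave offset.
So the condition for constructive reflection is 2 n t = (m + ½) λ.
λ = 2 n t / (m + ½) = 4604 / (m + ½) nm.
m=5: 837 nm (IR); m=6: 708 nm (visible); m=7: 614 nm (visible); m=8: 542 nm (visible); m=9: 485 nm (visible); m=10: 438 nm (visible); m=11: 400 nm (visible); m=12: 368 nm (UV).

6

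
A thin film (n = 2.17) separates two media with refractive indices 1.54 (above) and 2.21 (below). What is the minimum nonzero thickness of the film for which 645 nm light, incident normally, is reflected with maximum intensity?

149 nm

At the upper boundary (n = 1.54 to n = 2.17) the reflected ray undergoes a half-wave phase shift.
Ray reflecting at the bottom interface goes from n = 2.17 toward n = 2.21: a half-wave phase shift.
Zero or two π shifts → no net half-wave offset.
For maximum reflection here: 2 n t = m λ.
Minimum nonzero at m = 1: t = λ / (2 n) = 645 / (2 × 2.17) = 149 nm.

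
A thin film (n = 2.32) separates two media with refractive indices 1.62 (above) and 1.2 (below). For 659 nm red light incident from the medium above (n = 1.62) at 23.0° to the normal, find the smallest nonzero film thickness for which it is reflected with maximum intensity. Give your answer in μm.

0.0738 μm

Top surface (1.62 → 2.32): reflection off a higher-index medium gives a half-wave phase shift.
At the lower boundary (n = 2.32 to n = 1.2) the reflected ray undergoes no phase shift.
Net: one phase inversion between the two reflected rays.
So the condition for constructive reflection is 2 n t cos θ_r = (m + ½) λ.
Snell's law: 1.62 sin 23.0° = 2.32 sin θ_r → sin θ_r = 0.273, cos θ_r = 0.962.
Minimum at m = 0: t = λ / (4 n cos θ_r) = 659 / (4 × 2.32 × 0.962) = 73.8 nm.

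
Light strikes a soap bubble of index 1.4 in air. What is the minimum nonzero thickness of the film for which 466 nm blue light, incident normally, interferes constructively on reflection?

83.2 nm

At the upper boundary (n = 1.0 to n = 1.4) the reflected ray undergoes a half-wave phase shift.
Ray reflecting at the bottom interface goes from n = 1.4 toward n = 1.0: no phase shift.
Net: one phase inversion between the two reflected rays.
For strong reflection here: 2 n t = (m + ½) λ.
Minimum at m = 0: t = λ / (4 n) = 466 / (4 × 1.4) = 83.2 nm.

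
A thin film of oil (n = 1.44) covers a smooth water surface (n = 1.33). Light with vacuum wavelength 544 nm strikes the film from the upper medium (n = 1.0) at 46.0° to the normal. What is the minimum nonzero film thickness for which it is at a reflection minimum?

218 nm

Top surface (1.0 → 1.44): reflection off a higher-index medium gives a half-wave phase shift.
Bottom surface (1.44 → 1.33): reflection off a lower-index medium gives no phase shift.
The two reflections differ by half a wavelength.
For weak reflection here: 2 n t cos θ_r = m λ.
Snell's law: 1.0 sin 46.0° = 1.44 sin θ_r → sin θ_r = 0.500, cos θ_r = 0.866.
Minimum nonzero at m = 1: t = λ / (2 n cos θ_r) = 544 / (2 × 1.44 × 0.866) = 218 nm.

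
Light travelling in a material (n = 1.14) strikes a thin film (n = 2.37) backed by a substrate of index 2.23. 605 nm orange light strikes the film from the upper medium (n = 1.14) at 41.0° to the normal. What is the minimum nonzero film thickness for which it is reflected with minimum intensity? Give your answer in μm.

0.135 μm

Ray reflecting at the top interface goes from n = 1.14 toward n = 2.37: a half-wave phase shift.
At the lower boundary (n = 2.37 to n = 2.23) the reflected ray undergoes no phase shift.
Net: one phase inversion between the two reflected rays.
So the condition for destructive reflection is 2 n t cos θ_r = m λ.
Snell's law: 1.14 sin 41.0° = 2.37 sin θ_r → sin θ_r = 0.316, cos θ_r = 0.949.
Minimum nonzero at m = 1: t = λ / (2 n cos θ_r) = 605 / (2 × 2.37 × 0.949) = 135 nm.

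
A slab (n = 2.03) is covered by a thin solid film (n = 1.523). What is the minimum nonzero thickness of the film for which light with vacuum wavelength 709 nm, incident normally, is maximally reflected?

Top surface (1.0 → 1.523): reflection off a higher-index medium gives a half-wave phase shift.
Bottom surface (1.523 → 2.03): reflection off a higher-index medium gives a half-wave phase shift.
The two reflections carry the same phase change, so no net offset.
So the condition for constructive reflection is 2 n t = m λ.
Minimum nonzero at m = 1: t = λ / (2 n) = 709 / (2 × 1.523) = 233 nm.

233 nm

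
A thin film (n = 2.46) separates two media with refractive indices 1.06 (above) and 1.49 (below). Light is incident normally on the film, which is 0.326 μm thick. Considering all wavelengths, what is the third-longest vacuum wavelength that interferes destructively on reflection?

535 nm

Top surface (1.06 → 2.46): reflection off a higher-index medium gives a half-wave phase shift.
Bottom surface (2.46 → 1.49): reflection off a lower-index medium gives no phase shift.
Exactly one π shift → a net half-wave offset.
For minimum reflection here: 2 n t = m λ.
λ = 2 n t / m. The third-longest wavelength is m = 3: λ = 2 × 2.46 × 326 / 3.00 = 535 nm.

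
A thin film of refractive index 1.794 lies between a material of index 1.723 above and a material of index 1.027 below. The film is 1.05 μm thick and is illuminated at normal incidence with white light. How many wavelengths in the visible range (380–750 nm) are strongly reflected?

Ray reflecting at the top interface goes from n = 1.723 toward n = 1.794: a half-wave phase shift.
Ray reflecting at the bottom interface goes from n = 1.794 toward n = 1.027: no phase shift.
Net: one phase inversion between the two reflected rays.
For maximum reflection here: 2 n t = (m + ½) λ.
λ = 2 n t / (m + ½) = 3767 / (m + ½) nm.
m=4: 837 nm (IR); m=5: 685 nm (visible); m=6: 580 nm (visible); m=7: 502 nm (visible); m=8: 443 nm (visible); m=9: 397 nm (visible); m=10: 359 nm (UV).

5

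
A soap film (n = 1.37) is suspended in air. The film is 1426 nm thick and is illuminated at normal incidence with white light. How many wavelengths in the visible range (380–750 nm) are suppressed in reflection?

5

At the upper boundary (n = 1.0 to n = 1.37) the reflected ray undergoes a half-wave phase shift.
Bottom surface (1.37 → 1.0): reflection off a lower-index medium gives no phase shift.
Net: one phase inversion between the two reflected rays.
For minimum reflection here: 2 n t = m λ.
λ = 2 n t / m = 3907 / m nm.
m=5: 781 nm (IR); m=6: 651 nm (visible); m=7: 558 nm (visible); m=8: 488 nm (visible); m=9: 434 nm (visible); m=10: 391 nm (visible); m=11: 355 nm (UV).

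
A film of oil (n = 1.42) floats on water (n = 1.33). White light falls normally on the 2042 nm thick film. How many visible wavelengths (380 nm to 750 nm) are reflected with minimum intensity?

Ray reflecting at the top interface goes from n = 1.0 toward n = 1.42: a half-wave phase shift.
Bottom surface (1.42 → 1.33): reflection off a lower-index medium gives no phase shift.
Net: one phase inversion between the two reflected rays.
So the condition for destructive reflection is 2 n t = m λ.
λ = 2 n t / m = 5799 / m nm.
m=7: 828 nm (IR); m=8: 725 nm (visible); m=9: 644 nm (visible); m=10: 580 nm (visible); m=11: 527 nm (visible); m=12: 483 nm (visible); m=13: 446 nm (visible); m=14: 414 nm (visible); m=15: 387 nm (visible); m=16: 362 nm (UV).

8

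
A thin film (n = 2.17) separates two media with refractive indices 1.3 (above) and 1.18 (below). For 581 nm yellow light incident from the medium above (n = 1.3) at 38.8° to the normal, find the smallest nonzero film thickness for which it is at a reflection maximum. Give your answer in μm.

0.0722 μm

Ray reflecting at the top interface goes from n = 1.3 toward n = 2.17: a half-wave phase shift.
Bottom surface (2.17 → 1.18): reflection off a lower-index medium gives no phase shift.
Exactly one π shift → a net half-wave offset.
With one net inversion, constructive interference in reflection requires 2 n t cos θ_r = (m + ½) λ.
Snell's law: 1.3 sin 38.8° = 2.17 sin θ_r → sin θ_r = 0.375, cos θ_r = 0.927.
Minimum at m = 0: t = λ / (4 n cos θ_r) = 581 / (4 × 2.17 × 0.927) = 72.2 nm.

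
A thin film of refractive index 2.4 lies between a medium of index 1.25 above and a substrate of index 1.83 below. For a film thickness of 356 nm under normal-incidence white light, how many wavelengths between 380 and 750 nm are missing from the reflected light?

Top surface (1.25 → 2.4): reflection off a higher-index medium gives a half-wave phase shift.
Ray reflecting at the bottom interface goes from n = 2.4 toward n = 1.83: no phase shift.
Exactly one π shift → a net half-wave offset.
So the condition for destructive reflection is 2 n t = m λ.
λ = 2 n t / m = 1709 / m nm.
m=2: 854 nm (IR); m=3: 570 nm (visible); m=4: 427 nm (visible); m=5: 342 nm (UV).

2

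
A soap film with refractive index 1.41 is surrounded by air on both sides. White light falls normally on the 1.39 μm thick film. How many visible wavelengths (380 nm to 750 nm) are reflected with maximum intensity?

Top surface (1.0 → 1.41): reflection off a higher-index medium gives a half-wave phase shift.
Bottom surface (1.41 → 1.0): reflection off a lower-index medium gives no phase shift.
Net: one phase inversion between the two reflected rays.
For strong reflection here: 2 n t = (m + ½) λ.
λ = 2 n t / (m + ½) = 3920 / (m + ½) nm.
m=4: 871 nm (IR); m=5: 713 nm (visible); m=6: 603 nm (visible); m=7: 523 nm (visible); m=8: 461 nm (visible); m=9: 413 nm (visible); m=10: 373 nm (UV).

5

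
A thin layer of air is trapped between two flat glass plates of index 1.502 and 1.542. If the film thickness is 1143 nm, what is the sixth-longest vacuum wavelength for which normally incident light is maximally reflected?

416 nm

Top surface (1.502 → 1.0): reflection off a lower-index medium gives no phase shift.
Ray reflecting at the bottom interface goes from n = 1.0 toward n = 1.542: a half-wave phase shift.
The two reflections differ by half a wavelength.
So the condition for constructive reflection is 2 n t = (m + ½) λ.
λ = 2 n t / (m + ½). The sixth-longest wavelength is m = 5: λ = 2 × 1.0 × 1143 / 5.50 = 416 nm.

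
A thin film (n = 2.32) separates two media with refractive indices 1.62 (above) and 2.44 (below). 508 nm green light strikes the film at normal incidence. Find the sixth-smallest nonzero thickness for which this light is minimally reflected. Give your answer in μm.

Top surface (1.62 → 2.32): reflection off a higher-index medium gives a half-wave phase shift.
At the lower boundary (n = 2.32 to n = 2.44) the reflected ray undergoes a half-wave phase shift.
Zero or two π shifts → no net half-wave offset.
For dark reflection here: 2 n t = (m + ½) λ.
The sixth-smallest nonzero thickness corresponds to m = 5: t = (m + ½) λ / (2 n) = 5.50 × 508 / (2 × 2.32) = 602 nm.

0.602 μm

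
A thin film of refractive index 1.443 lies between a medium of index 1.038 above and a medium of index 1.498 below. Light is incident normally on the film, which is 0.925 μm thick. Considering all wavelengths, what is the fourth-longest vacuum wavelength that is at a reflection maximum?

667 nm

Top surface (1.038 → 1.443): reflection off a higher-index medium gives a half-wave phase shift.
Bottom surface (1.443 → 1.498): reflection off a higher-index medium gives a half-wave phase shift.
Zero or two π shifts → no net half-wave offset.
So the condition for constructive reflection is 2 n t = m λ.
λ = 2 n t / m. The fourth-longest wavelength is m = 4: λ = 2 × 1.443 × 925 / 4.00 = 667 nm.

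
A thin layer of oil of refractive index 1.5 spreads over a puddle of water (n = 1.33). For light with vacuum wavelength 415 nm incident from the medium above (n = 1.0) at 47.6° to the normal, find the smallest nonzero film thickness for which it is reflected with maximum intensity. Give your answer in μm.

Ray reflecting at the top interface goes from n = 1.0 toward n = 1.5: a half-wave phase shift.
At the lower boundary (n = 1.5 to n = 1.33) the reflected ray undergoes no phase shift.
The two reflections differ by half a wavelength.
With one net inversion, constructive interference in reflection requires 2 n t cos θ_r = (m + ½) λ.
Snell's law: 1.0 sin 47.6° = 1.5 sin θ_r → sin θ_r = 0.492, cos θ_r = 0.870.
Minimum at m = 0: t = λ / (4 n cos θ_r) = 415 / (4 × 1.5 × 0.870) = 79.5 nm.

0.0795 μm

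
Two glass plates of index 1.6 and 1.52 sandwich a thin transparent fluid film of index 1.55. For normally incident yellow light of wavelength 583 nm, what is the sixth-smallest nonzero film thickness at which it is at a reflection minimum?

At the upper boundary (n = 1.6 to n = 1.55) the reflected ray undergoes no phase shift.
Bottom surface (1.55 → 1.52): reflection off a lower-index medium gives no phase shift.
The two reflections carry the same phase change, so no net offset.
So the condition for destructive reflection is 2 n t = (m + ½) λ.
The sixth-smallest nonzero thickness corresponds to m = 5: t = (m + ½) λ / (2 n) = 5.50 × 583 / (2 × 1.55) = 1034 nm.

1034 nm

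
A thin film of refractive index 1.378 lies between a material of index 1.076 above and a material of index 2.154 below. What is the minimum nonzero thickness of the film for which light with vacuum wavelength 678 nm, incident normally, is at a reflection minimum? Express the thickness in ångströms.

At the upper boundary (n = 1.076 to n = 1.378) the reflected ray undergoes a half-wave phase shift.
Bottom surface (1.378 → 2.154): reflection off a higher-index medium gives a half-wave phase shift.
Zero or two π shifts → no net half-wave offset.
For dark reflection here: 2 n t = (m + ½) λ.
Minimum at m = 0: t = λ / (4 n) = 678 / (4 × 1.378) = 123 nm.

1230 Å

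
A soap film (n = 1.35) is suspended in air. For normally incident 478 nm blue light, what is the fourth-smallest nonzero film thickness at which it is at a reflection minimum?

708 nm

At the upper boundary (n = 1.0 to n = 1.35) the reflected ray undergoes a half-wave phase shift.
At the lower boundary (n = 1.35 to n = 1.0) the reflected ray undergoes no phase shift.
Net: one phase inversion between the two reflected rays.
With one net inversion, destructive interference in reflection requires 2 n t = m λ.
The fourth-smallest nonzero thickness corresponds to m = 4: t = m λ / (2 n) = 4.00 × 478 / (2 × 1.35) = 708 nm.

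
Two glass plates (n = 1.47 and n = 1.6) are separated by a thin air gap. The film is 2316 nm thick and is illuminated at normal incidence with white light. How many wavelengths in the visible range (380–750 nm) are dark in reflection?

6

Top surface (1.47 → 1.0): reflection off a lower-index medium gives no phase shift.
At the lower boundary (n = 1.0 to n = 1.6) the reflected ray undergoes a half-wave phase shift.
Exactly one π shift → a net half-wave offset.
For dark reflection here: 2 n t = m λ.
λ = 2 n t / m = 4632 / m nm.
m=6: 772 nm (IR); m=7: 662 nm (visible); m=8: 579 nm (visible); m=9: 515 nm (visible); m=10: 463 nm (visible); m=11: 421 nm (visible); m=12: 386 nm (visible); m=13: 356 nm (UV).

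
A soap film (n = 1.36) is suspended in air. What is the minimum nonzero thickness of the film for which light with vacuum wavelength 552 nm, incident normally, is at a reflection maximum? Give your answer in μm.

0.101 μm

At the upper boundary (n = 1.0 to n = 1.36) the reflected ray undergoes a half-wave phase shift.
Ray reflecting at the bottom interface goes from n = 1.36 toward n = 1.0: no phase shift.
Exactly one π shift → a net half-wave offset.
With one net inversion, constructive interference in reflection requires 2 n t = (m + ½) λ.
Minimum at m = 0: t = λ / (4 n) = 552 / (4 × 1.36) = 101 nm.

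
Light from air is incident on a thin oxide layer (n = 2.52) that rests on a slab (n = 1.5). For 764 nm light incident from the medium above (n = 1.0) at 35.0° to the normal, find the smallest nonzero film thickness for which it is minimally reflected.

156 nm

At the upper boundary (n = 1.0 to n = 2.52) the reflected ray undergoes a half-wave phase shift.
Ray reflecting at the bottom interface goes from n = 2.52 toward n = 1.5: no phase shift.
The two reflections differ by half a wavelength.
For minimum reflection here: 2 n t cos θ_r = m λ.
Snell's law: 1.0 sin 35.0° = 2.52 sin θ_r → sin θ_r = 0.228, cos θ_r = 0.974.
Minimum nonzero at m = 1: t = λ / (2 n cos θ_r) = 764 / (2 × 2.52 × 0.974) = 156 nm.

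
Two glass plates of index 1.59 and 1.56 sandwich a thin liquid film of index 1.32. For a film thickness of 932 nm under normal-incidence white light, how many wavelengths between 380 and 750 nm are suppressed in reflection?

3

Ray reflecting at the top interface goes from n = 1.59 toward n = 1.32: no phase shift.
Ray reflecting at the bottom interface goes from n = 1.32 toward n = 1.56: a half-wave phase shift.
Exactly one π shift → a net half-wave offset.
So the condition for destructive reflection is 2 n t = m λ.
λ = 2 n t / m = 2460 / m nm.
m=3: 820 nm (IR); m=4: 615 nm (visible); m=5: 492 nm (visible); m=6: 410 nm (visible); m=7: 351 nm (UV).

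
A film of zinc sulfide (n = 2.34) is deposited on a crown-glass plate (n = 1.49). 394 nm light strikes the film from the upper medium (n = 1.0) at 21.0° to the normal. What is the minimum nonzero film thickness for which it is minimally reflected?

85.2 nm

At the upper boundary (n = 1.0 to n = 2.34) the reflected ray undergoes a half-wave phase shift.
Bottom surface (2.34 → 1.49): reflection off a lower-index medium gives no phase shift.
The two reflections differ by half a wavelength.
So the condition for destructive reflection is 2 n t cos θ_r = m λ.
Snell's law: 1.0 sin 21.0° = 2.34 sin θ_r → sin θ_r = 0.153, cos θ_r = 0.988.
Minimum nonzero at m = 1: t = λ / (2 n cos θ_r) = 394 / (2 × 2.34 × 0.988) = 85.2 nm.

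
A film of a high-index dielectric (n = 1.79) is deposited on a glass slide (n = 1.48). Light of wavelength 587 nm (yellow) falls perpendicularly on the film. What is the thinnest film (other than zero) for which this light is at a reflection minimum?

164 nm

At the upper boundary (n = 1.0 to n = 1.79) the reflected ray undergoes a half-wave phase shift.
At the lower boundary (n = 1.79 to n = 1.48) the reflected ray undergoes no phase shift.
Net: one phase inversion between the two reflected rays.
For minimum reflection here: 2 n t = m λ.
Minimum nonzero at m = 1: t = λ / (2 n) = 587 / (2 × 1.79) = 164 nm.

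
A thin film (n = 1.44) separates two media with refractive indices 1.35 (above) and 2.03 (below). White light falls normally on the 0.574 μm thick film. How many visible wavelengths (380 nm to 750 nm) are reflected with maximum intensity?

2

At the upper boundary (n = 1.35 to n = 1.44) the reflected ray undergoes a half-wave phase shift.
Ray reflecting at the bottom interface goes from n = 1.44 toward n = 2.03: a half-wave phase shift.
Zero or two π shifts → no net half-wave offset.
So the condition for constructive reflection is 2 n t = m λ.
λ = 2 n t / m = 1653 / m nm.
m=2: 827 nm (IR); m=3: 551 nm (visible); m=4: 413 nm (visible); m=5: 331 nm (UV).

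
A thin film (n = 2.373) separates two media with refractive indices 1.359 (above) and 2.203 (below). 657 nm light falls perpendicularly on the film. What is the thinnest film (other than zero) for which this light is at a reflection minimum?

Ray reflecting at the top interface goes from n = 1.359 toward n = 2.373: a half-wave phase shift.
Bottom surface (2.373 → 2.203): reflection off a lower-index medium gives no phase shift.
Exactly one π shift → a net half-wave offset.
For minimum reflection here: 2 n t = m λ.
Minimum nonzero at m = 1: t = λ / (2 n) = 657 / (2 × 2.373) = 138 nm.

138 nm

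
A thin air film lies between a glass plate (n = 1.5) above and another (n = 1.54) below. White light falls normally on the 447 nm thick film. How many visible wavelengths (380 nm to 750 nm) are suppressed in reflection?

1

Ray reflecting at the top interface goes from n = 1.5 toward n = 1.0: no phase shift.
Bottom surface (1.0 → 1.54): reflection off a higher-index medium gives a half-wave phase shift.
The two reflections differ by half a wavelength.
With one net inversion, destructive interference in reflection requires 2 n t = m λ.
λ = 2 n t / m = 894 / m nm.
m=1: 894 nm (IR); m=2: 447 nm (visible); m=3: 298 nm (UV).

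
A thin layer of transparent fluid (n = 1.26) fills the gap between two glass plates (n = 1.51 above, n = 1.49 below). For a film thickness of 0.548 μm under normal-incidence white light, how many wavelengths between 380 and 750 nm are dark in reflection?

2

At the upper boundary (n = 1.51 to n = 1.26) the reflected ray undergoes no phase shift.
Bottom surface (1.26 → 1.49): reflection off a higher-index medium gives a half-wave phase shift.
Net: one phase inversion between the two reflected rays.
With one net inversion, destructive interference in reflection requires 2 n t = m λ.
λ = 2 n t / m = 1381 / m nm.
m=1: 1381 nm (IR); m=2: 690 nm (visible); m=3: 460 nm (visible); m=4: 345 nm (UV).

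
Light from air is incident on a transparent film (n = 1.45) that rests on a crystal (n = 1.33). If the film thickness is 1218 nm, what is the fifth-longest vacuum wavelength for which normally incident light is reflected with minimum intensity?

Top surface (1.0 → 1.45): reflection off a higher-index medium gives a half-wave phase shift.
Ray reflecting at the bottom interface goes from n = 1.45 toward n = 1.33: no phase shift.
Net: one phase inversion between the two reflected rays.
For minimum reflection here: 2 n t = m λ.
λ = 2 n t / m. The fifth-longest wavelength is m = 5: λ = 2 × 1.45 × 1218 / 5.00 = 706 nm.

706 nm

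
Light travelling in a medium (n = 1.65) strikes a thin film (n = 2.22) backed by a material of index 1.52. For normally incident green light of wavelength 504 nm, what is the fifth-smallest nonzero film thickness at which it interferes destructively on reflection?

568 nm

Ray reflecting at the top interface goes from n = 1.65 toward n = 2.22: a half-wave phase shift.
Ray reflecting at the bottom interface goes from n = 2.22 toward n = 1.52: no phase shift.
Net: one phase inversion between the two reflected rays.
So the condition for destructive reflection is 2 n t = m λ.
The fifth-smallest nonzero thickness corresponds to m = 5: t = m λ / (2 n) = 5.00 × 504 / (2 × 2.22) = 568 nm.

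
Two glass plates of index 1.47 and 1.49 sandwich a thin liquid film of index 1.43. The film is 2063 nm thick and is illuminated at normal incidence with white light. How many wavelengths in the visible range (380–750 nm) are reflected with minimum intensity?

Top surface (1.47 → 1.43): reflection off a lower-index medium gives no phase shift.
At the lower boundary (n = 1.43 to n = 1.49) the reflected ray undergoes a half-wave phase shift.
The two reflections differ by half a wavelength.
So the condition for destructive reflection is 2 n t = m λ.
λ = 2 n t / m = 5900 / m nm.
m=7: 843 nm (IR); m=8: 738 nm (visible); m=9: 656 nm (visible); m=10: 590 nm (visible); m=11: 536 nm (visible); m=12: 492 nm (visible); m=13: 454 nm (visible); m=14: 421 nm (visible); m=15: 393 nm (visible); m=16: 369 nm (UV).

8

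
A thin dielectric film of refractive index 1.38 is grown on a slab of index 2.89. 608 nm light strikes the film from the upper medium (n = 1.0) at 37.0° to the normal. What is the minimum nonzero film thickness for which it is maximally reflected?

Ray reflecting at the top interface goes from n = 1.0 toward n = 1.38: a half-wave phase shift.
Bottom surface (1.38 → 2.89): reflection off a higher-index medium gives a half-wave phase shift.
Net: no relative phase inversion (both shifts match).
So the condition for constructive reflection is 2 n t cos θ_r = m λ.
Snell's law: 1.0 sin 37.0° = 1.38 sin θ_r → sin θ_r = 0.436, cos θ_r = 0.900.
Minimum nonzero at m = 1: t = λ / (2 n cos θ_r) = 608 / (2 × 1.38 × 0.900) = 245 nm.

245 nm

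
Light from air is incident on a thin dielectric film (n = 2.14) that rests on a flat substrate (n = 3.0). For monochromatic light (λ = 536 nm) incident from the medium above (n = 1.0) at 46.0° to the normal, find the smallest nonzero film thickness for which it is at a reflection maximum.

133 nm

At the upper boundary (n = 1.0 to n = 2.14) the reflected ray undergoes a half-wave phase shift.
At the lower boundary (n = 2.14 to n = 3.0) the reflected ray undergoes a half-wave phase shift.
Zero or two π shifts → no net half-wave offset.
For maximum reflection here: 2 n t cos θ_r = m λ.
Snell's law: 1.0 sin 46.0° = 2.14 sin θ_r → sin θ_r = 0.336, cos θ_r = 0.942.
Minimum nonzero at m = 1: t = λ / (2 n cos θ_r) = 536 / (2 × 2.14 × 0.942) = 133 nm.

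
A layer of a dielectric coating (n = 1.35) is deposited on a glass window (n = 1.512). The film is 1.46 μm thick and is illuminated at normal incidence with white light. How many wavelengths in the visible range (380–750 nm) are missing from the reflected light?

At the upper boundary (n = 1.0 to n = 1.35) the reflected ray undergoes a half-wave phase shift.
Bottom surface (1.35 → 1.512): reflection off a higher-index medium gives a half-wave phase shift.
Net: no relative phase inversion (both shifts match).
So the condition for destructive reflection is 2 n t = (m + ½) λ.
λ = 2 n t / (m + ½) = 3942 / (m + ½) nm.
m=4: 876 nm (IR); m=5: 717 nm (visible); m=6: 606 nm (visible); m=7: 526 nm (visible); m=8: 464 nm (visible); m=9: 415 nm (visible); m=10: 375 nm (UV).

5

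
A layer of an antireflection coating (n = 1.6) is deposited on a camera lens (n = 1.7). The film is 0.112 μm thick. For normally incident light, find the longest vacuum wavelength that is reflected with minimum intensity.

Top surface (1.0 → 1.6): reflection off a higher-index medium gives a half-wave phase shift.
At the lower boundary (n = 1.6 to n = 1.7) the reflected ray undergoes a half-wave phase shift.
Zero or two π shifts → no net half-wave offset.
For dark reflection here: 2 n t = (m + ½) λ.
λ = 2 n t / (m + ½). The longest wavelength is m = 0: λ = 2 × 1.6 × 112 / 0.500 = 717 nm.

717 nm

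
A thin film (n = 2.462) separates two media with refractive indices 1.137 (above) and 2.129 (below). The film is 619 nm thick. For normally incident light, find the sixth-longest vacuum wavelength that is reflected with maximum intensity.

Top surface (1.137 → 2.462): reflection off a higher-index medium gives a half-wave phase shift.
At the lower boundary (n = 2.462 to n = 2.129) the reflected ray undergoes no phase shift.
Net: one phase inversion between the two reflected rays.
With one net inversion, constructive interference in reflection requires 2 n t = (m + ½) λ.
λ = 2 n t / (m + ½). The sixth-longest wavelength is m = 5: λ = 2 × 2.462 × 619 / 5.50 = 554 nm.

554 nm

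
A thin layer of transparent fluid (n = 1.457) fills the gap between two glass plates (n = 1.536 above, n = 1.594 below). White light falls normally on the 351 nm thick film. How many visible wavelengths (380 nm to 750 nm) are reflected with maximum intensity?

Ray reflecting at the top interface goes from n = 1.536 toward n = 1.457: no phase shift.
Bottom surface (1.457 → 1.594): reflection off a higher-index medium gives a half-wave phase shift.
Exactly one π shift → a net half-wave offset.
With one net inversion, constructive interference in reflection requires 2 n t = (m + ½) λ.
λ = 2 n t / (m + ½) = 1023 / (m + ½) nm.
m=0: 2046 nm (IR); m=1: 682 nm (visible); m=2: 409 nm (visible); m=3: 292 nm (UV).

2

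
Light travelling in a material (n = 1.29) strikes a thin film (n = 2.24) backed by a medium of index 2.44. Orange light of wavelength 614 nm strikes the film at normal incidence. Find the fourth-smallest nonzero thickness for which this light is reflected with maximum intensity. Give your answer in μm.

0.548 μm

Top surface (1.29 → 2.24): reflection off a higher-index medium gives a half-wave phase shift.
Ray reflecting at the bottom interface goes from n = 2.24 toward n = 2.44: a half-wave phase shift.
The two reflections carry the same phase change, so no net offset.
With no net inversion, constructive interference in reflection requires 2 n t = m λ.
The fourth-smallest nonzero thickness corresponds to m = 4: t = m λ / (2 n) = 4.00 × 614 / (2 × 2.24) = 548 nm.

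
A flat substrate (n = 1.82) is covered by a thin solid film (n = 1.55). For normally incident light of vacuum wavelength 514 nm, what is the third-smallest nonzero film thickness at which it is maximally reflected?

At the upper boundary (n = 1.0 to n = 1.55) the reflected ray undergoes a half-wave phase shift.
Ray reflecting at the bottom interface goes from n = 1.55 toward n = 1.82: a half-wave phase shift.
The two reflections carry the same phase change, so no net offset.
With no net inversion, constructive interference in reflection requires 2 n t = m λ.
The third-smallest nonzero thickness corresponds to m = 3: t = m λ / (2 n) = 3.00 × 514 / (2 × 1.55) = 497 nm.

497 nm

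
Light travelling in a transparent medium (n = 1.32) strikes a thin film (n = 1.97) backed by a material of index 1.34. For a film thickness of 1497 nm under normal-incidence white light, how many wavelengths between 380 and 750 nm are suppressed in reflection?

At the upper boundary (n = 1.32 to n = 1.97) the reflected ray undergoes a half-wave phase shift.
Ray reflecting at the bottom interface goes from n = 1.97 toward n = 1.34: no phase shift.
The two reflections differ by half a wavelength.
For weak reflection here: 2 n t = m λ.
λ = 2 n t / m = 5898 / m nm.
m=7: 843 nm (IR); m=8: 737 nm (visible); m=9: 655 nm (visible); m=10: 590 nm (visible); m=11: 536 nm (visible); m=12: 492 nm (visible); m=13: 454 nm (visible); m=14: 421 nm (visible); m=15: 393 nm (visible); m=16: 369 nm (UV).

8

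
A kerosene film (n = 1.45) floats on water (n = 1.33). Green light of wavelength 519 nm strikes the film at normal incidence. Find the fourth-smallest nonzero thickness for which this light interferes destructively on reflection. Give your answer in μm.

0.716 μm

At the upper boundary (n = 1.0 to n = 1.45) the reflected ray undergoes a half-wave phase shift.
Bottom surface (1.45 → 1.33): reflection off a lower-index medium gives no phase shift.
The two reflections differ by half a wavelength.
For minimum reflection here: 2 n t = m λ.
The fourth-smallest nonzero thickness corresponds to m = 4: t = m λ / (2 n) = 4.00 × 519 / (2 × 1.45) = 716 nm.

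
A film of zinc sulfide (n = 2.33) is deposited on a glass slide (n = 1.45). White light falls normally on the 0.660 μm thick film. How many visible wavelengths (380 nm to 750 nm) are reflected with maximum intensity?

4

At the upper boundary (n = 1.0 to n = 2.33) the reflected ray undergoes a half-wave phase shift.
At the lower boundary (n = 2.33 to n = 1.45) the reflected ray undergoes no phase shift.
Exactly one π shift → a net half-wave offset.
With one net inversion, constructive interference in reflection requires 2 n t = (m + ½) λ.
λ = 2 n t / (m + ½) = 3076 / (m + ½) nm.
m=3: 879 nm (IR); m=4: 683 nm (visible); m=5: 559 nm (visible); m=6: 473 nm (visible); m=7: 410 nm (visible); m=8: 362 nm (UV).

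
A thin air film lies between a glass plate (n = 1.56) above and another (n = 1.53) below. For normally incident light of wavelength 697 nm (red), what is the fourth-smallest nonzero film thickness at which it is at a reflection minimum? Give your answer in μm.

Ray reflecting at the top interface goes from n = 1.56 toward n = 1.0: no phase shift.
At the lower boundary (n = 1.0 to n = 1.53) the reflected ray undergoes a half-wave phase shift.
The two reflections differ by half a wavelength.
So the condition for destructive reflection is 2 n t = m λ.
The fourth-smallest nonzero thickness corresponds to m = 4: t = m λ / (2 n) = 4.00 × 697 / (2 × 1.0) = 1394 nm.

1.39 μm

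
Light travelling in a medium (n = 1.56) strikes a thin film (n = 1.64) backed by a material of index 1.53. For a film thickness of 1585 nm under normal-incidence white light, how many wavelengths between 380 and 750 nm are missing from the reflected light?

Ray reflecting at the top interface goes from n = 1.56 toward n = 1.64: a half-wave phase shift.
Bottom surface (1.64 → 1.53): reflection off a lower-index medium gives no phase shift.
The two reflections differ by half a wavelength.
So the condition for destructive reflection is 2 n t = m λ.
λ = 2 n t / m = 5199 / m nm.
m=6: 866 nm (IR); m=7: 743 nm (visible); m=8: 650 nm (visible); m=9: 578 nm (visible); m=10: 520 nm (visible); m=11: 473 nm (visible); m=12: 433 nm (visible); m=13: 400 nm (visible); m=14: 371 nm (UV).

7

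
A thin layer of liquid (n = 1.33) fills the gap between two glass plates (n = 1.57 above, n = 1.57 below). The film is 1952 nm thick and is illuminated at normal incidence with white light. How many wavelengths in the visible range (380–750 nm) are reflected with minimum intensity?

7

Top surface (1.57 → 1.33): reflection off a lower-index medium gives no phase shift.
Ray reflecting at the bottom interface goes from n = 1.33 toward n = 1.57: a half-wave phase shift.
Exactly one π shift → a net half-wave offset.
With one net inversion, destructive interference in reflection requires 2 n t = m λ.
λ = 2 n t / m = 5192 / m nm.
m=6: 865 nm (IR); m=7: 742 nm (visible); m=8: 649 nm (visible); m=9: 577 nm (visible); m=10: 519 nm (visible); m=11: 472 nm (visible); m=12: 433 nm (visible); m=13: 399 nm (visible); m=14: 371 nm (UV).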